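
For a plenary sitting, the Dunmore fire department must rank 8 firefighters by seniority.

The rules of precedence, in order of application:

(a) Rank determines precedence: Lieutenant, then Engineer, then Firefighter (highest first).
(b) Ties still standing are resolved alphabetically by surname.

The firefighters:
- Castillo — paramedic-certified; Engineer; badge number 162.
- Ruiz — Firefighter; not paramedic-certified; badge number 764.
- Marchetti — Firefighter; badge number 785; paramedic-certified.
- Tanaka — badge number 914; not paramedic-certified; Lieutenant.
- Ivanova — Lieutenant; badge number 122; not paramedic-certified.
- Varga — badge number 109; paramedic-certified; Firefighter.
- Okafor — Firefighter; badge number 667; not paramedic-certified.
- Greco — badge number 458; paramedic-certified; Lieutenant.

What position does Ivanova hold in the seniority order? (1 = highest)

2

By rank: Greco, Ivanova and Tanaka (Lieutenant); then Castillo (Engineer); then Marchetti, Okafor, Ruiz and Varga (Firefighter).
Among Greco, Ivanova and Tanaka, alphabetically by surname: Greco before Ivanova before Tanaka.
Among Marchetti, Okafor, Ruiz and Varga, alphabetically by surname: Marchetti before Okafor before Ruiz before Varga.
Order: Greco, Ivanova, Tanaka, Castillo, Marchetti, Okafor, Ruiz, Varga. So position 2.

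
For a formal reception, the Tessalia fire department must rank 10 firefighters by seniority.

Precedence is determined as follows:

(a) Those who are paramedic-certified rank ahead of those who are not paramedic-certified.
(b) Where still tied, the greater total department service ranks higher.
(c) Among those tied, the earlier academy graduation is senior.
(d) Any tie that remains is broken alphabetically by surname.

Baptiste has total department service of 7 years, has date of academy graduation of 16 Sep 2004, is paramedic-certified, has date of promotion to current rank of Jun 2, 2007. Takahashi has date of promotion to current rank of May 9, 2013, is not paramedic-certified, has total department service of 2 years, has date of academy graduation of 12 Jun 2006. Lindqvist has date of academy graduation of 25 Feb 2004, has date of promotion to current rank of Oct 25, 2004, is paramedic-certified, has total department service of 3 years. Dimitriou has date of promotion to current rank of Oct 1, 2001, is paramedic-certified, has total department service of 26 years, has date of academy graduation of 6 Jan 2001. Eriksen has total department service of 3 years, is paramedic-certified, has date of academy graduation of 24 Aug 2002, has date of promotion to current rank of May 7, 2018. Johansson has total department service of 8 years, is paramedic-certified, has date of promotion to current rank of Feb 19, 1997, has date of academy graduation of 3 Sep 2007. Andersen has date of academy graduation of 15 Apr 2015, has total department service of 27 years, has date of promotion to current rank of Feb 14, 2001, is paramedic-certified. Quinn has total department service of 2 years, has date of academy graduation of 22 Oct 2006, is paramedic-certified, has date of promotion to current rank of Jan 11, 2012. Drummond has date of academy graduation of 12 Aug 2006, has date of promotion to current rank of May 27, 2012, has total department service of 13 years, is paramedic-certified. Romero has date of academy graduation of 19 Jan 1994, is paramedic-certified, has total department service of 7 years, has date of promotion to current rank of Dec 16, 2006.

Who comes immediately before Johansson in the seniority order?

Drummond

By the first rule: Andersen, Dimitriou, Drummond, Johansson, Romero, Baptiste, Eriksen, Lindqvist and Quinn (each paramedic-certified); then Takahashi (not paramedic-certified).
Among Andersen, Dimitriou, Drummond, Johansson, Romero, Baptiste, Eriksen, Lindqvist and Quinn, by total department service (higher first): Andersen (27 years) before Dimitriou (26 years) before Drummond (13 years) before Johansson (8 years) before Romero and Baptiste (7 years) before Eriksen and Lindqvist (3 years) before Quinn (2 years).
Among Romero and Baptiste, by date of academy graduation (earlier first): Romero (19 Jan 1994) before Baptiste (16 Sep 2004).
Among Eriksen and Lindqvist, by date of academy graduation (earlier first): Eriksen (24 Aug 2002) before Lindqvist (25 Feb 2004).
Order: Andersen, Dimitriou, Drummond, Johansson, Romero, Baptiste, Eriksen, Lindqvist, Quinn, Takahashi.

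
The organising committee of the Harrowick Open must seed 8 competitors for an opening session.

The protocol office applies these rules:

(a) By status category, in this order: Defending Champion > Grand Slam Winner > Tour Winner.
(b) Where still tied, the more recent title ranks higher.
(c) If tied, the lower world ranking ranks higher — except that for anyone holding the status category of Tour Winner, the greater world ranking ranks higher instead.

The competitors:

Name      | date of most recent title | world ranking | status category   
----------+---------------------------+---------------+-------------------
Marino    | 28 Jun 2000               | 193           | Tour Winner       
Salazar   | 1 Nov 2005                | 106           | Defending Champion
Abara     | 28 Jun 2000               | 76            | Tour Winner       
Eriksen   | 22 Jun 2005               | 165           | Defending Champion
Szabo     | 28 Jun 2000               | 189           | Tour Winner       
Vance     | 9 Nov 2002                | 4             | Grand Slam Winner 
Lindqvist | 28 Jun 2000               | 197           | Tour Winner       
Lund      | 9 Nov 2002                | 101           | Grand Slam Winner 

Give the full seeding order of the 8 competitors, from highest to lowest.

Salazar, Eriksen, Vance, Lund, Lindqvist, Marino, Szabo, Abara

By status category: Salazar and Eriksen (Defending Champion); then Vance and Lund (Grand Slam Winner); then Lindqvist, Marino, Szabo and Abara (Tour Winner).
Among Salazar and Eriksen, by date of most recent title (later first): Salazar (1 Nov 2005) before Eriksen (22 Jun 2005).
Vance and Lund both have date of most recent title 9 Nov 2002, so the next rule applies.
Among Vance and Lund, by world ranking (lower first): Vance (4) before Lund (101).
Lindqvist, Marino, Szabo and Abara all have date of most recent title 28 Jun 2000, so the next rule applies.
Among Lindqvist, Marino, Szabo and Abara, by world ranking (higher first) (reversed rule for this group): Lindqvist (197) before Marino (193) before Szabo (189) before Abara (76).
Full order: Salazar, Eriksen, Vance, Lund, Lindqvist, Marino, Szabo, Abara.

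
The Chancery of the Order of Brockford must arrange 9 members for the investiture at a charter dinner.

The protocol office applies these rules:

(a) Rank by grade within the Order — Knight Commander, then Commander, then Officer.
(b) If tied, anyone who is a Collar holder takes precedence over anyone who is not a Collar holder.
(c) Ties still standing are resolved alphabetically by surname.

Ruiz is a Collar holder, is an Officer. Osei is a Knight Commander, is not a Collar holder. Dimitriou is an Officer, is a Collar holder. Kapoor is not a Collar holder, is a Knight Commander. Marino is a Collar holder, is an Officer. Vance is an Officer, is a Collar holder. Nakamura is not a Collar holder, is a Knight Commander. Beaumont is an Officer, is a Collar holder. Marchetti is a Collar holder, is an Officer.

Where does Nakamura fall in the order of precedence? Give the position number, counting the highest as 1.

2

By grade within the Order: Kapoor, Nakamura and Osei (Knight Commander); then Beaumont, Dimitriou, Marchetti, Marino, Ruiz and Vance (Officer).
Kapoor, Nakamura and Osei are each not a Collar holder, so the next rule applies.
Among Kapoor, Nakamura and Osei, alphabetically by surname: Kapoor before Nakamura before Osei.
Beaumont, Dimitriou, Marchetti, Marino, Ruiz and Vance are each a Collar holder, so the next rule applies.
Among Beaumont, Dimitriou, Marchetti, Marino, Ruiz and Vance, alphabetically by surname: Beaumont before Dimitriou before Marchetti before Marino before Ruiz before Vance.
Order: Kapoor, Nakamura, Osei, Beaumont, Dimitriou, Marchetti, Marino, Ruiz, Vance. So position 2.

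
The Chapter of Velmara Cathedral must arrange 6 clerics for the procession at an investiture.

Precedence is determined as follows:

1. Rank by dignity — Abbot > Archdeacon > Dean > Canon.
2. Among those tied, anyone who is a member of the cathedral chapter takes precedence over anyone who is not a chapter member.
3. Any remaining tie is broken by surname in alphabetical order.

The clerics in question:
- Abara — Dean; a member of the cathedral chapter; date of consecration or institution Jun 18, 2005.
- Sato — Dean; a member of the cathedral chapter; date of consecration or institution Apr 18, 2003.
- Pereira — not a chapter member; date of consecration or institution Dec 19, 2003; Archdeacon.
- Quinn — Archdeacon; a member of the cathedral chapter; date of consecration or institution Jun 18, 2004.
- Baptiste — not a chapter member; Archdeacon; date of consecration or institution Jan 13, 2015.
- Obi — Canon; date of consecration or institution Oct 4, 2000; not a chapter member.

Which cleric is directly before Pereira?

Baptiste

By dignity: Quinn, Baptiste and Pereira (Archdeacon); then Abara and Sato (Dean); then Obi (Canon).
Among Quinn, Baptiste and Pereira, a member of the cathedral chapter before not a chapter member: Quinn (a member of the cathedral chapter) before Baptiste and Pereira (not a chapter member).
Among Baptiste and Pereira, alphabetically by surname: Baptiste before Pereira.
Abara and Sato are each a member of the cathedral chapter, so the next rule applies.
Among Abara and Sato, alphabetically by surname: Abara before Sato.
Order: Quinn, Baptiste, Pereira, Abara, Sato, Obi.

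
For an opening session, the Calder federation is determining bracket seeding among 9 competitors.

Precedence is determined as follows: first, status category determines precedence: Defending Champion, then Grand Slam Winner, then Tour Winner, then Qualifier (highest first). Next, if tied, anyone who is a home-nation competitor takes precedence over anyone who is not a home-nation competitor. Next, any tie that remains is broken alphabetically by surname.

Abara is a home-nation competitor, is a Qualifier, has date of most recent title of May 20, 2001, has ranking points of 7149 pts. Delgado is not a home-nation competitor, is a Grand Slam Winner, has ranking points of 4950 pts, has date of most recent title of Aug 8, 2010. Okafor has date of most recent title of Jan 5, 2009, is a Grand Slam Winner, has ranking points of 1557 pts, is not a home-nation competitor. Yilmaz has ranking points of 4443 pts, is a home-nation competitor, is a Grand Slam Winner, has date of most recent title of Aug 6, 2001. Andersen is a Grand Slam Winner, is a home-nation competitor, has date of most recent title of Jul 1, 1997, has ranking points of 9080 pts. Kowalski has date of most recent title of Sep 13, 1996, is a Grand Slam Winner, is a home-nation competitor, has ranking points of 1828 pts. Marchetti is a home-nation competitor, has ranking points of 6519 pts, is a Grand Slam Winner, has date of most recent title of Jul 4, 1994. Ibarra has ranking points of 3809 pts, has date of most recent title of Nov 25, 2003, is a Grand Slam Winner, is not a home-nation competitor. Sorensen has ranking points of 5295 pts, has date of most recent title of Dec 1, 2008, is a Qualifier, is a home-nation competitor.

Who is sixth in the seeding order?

By status category: Andersen, Kowalski, Marchetti, Yilmaz, Delgado, Ibarra and Okafor (Grand Slam Winner); then Abara and Sorensen (Qualifier).
Among Andersen, Kowalski, Marchetti, Yilmaz, Delgado, Ibarra and Okafor, a home-nation competitor before not a home-nation competitor: Andersen, Kowalski, Marchetti and Yilmaz (a home-nation competitor) before Delgado, Ibarra and Okafor (not a home-nation competitor).
Among Andersen, Kowalski, Marchetti and Yilmaz, alphabetically by surname: Andersen before Kowalski before Marchetti before Yilmaz.
Among Delgado, Ibarra and Okafor, alphabetically by surname: Delgado before Ibarra before Okafor.
Abara and Sorensen are each a home-nation competitor, so the next rule applies.
Among Abara and Sorensen, alphabetically by surname: Abara before Sorensen.
Order: Andersen, Kowalski, Marchetti, Yilmaz, Delgado, Ibarra, Okafor, Abara, Sorensen.

Ibarra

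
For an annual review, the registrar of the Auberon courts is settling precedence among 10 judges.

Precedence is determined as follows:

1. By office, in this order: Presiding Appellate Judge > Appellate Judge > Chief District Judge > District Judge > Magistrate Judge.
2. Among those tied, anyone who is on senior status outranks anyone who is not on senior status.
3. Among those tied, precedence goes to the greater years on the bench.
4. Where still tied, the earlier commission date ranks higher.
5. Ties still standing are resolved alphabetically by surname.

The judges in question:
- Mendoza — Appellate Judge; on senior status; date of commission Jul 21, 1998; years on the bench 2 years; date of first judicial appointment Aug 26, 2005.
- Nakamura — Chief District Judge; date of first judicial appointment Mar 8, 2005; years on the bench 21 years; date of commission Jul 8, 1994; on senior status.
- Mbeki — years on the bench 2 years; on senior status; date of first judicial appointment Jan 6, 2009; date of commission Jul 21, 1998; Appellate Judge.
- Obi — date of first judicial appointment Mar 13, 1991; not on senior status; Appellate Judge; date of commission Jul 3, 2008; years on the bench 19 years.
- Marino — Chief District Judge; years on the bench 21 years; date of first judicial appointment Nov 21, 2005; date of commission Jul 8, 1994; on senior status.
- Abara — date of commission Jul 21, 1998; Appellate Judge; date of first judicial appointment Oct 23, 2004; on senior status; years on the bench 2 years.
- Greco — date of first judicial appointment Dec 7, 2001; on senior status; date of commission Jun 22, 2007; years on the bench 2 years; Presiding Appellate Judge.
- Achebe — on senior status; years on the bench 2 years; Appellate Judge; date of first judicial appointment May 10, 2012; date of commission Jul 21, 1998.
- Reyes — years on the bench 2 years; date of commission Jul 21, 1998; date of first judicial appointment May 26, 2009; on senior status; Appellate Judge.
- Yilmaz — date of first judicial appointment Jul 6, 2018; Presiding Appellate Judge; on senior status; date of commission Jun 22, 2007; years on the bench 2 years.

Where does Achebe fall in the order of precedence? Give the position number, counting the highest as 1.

4

By office: Greco and Yilmaz (Presiding Appellate Judge); then Abara, Achebe, Mbeki, Mendoza, Reyes and Obi (Appellate Judge); then Marino and Nakamura (Chief District Judge).
Greco and Yilmaz are each on senior status, so the next rule applies.
Greco and Yilmaz both have years on the bench 2 years, so the next rule applies.
Greco and Yilmaz both have date of commission Jun 22, 2007, so the next rule applies.
Among Greco and Yilmaz, alphabetically by surname: Greco before Yilmaz.
Among Abara, Achebe, Mbeki, Mendoza, Reyes and Obi, on senior status before not on senior status: Abara, Achebe, Mbeki, Mendoza and Reyes (on senior status) before Obi (not on senior status).
Abara, Achebe, Mbeki, Mendoza and Reyes all have years on the bench 2 years, so the next rule applies.
Abara, Achebe, Mbeki, Mendoza and Reyes all have date of commission Jul 21, 1998, so the next rule applies.
Among Abara, Achebe, Mbeki, Mendoza and Reyes, alphabetically by surname: Abara before Achebe before Mbeki before Mendoza before Reyes.
Marino and Nakamura are each on senior status, so the next rule applies.
Marino and Nakamura both have years on the bench 21 years, so the next rule applies.
Marino and Nakamura both have date of commission Jul 8, 1994, so the next rule applies.
Among Marino and Nakamura, alphabetically by surname: Marino before Nakamura.
Order: Greco, Yilmaz, Abara, Achebe, Mbeki, Mendoza, Reyes, Obi, Marino, Nakamura. So position 4.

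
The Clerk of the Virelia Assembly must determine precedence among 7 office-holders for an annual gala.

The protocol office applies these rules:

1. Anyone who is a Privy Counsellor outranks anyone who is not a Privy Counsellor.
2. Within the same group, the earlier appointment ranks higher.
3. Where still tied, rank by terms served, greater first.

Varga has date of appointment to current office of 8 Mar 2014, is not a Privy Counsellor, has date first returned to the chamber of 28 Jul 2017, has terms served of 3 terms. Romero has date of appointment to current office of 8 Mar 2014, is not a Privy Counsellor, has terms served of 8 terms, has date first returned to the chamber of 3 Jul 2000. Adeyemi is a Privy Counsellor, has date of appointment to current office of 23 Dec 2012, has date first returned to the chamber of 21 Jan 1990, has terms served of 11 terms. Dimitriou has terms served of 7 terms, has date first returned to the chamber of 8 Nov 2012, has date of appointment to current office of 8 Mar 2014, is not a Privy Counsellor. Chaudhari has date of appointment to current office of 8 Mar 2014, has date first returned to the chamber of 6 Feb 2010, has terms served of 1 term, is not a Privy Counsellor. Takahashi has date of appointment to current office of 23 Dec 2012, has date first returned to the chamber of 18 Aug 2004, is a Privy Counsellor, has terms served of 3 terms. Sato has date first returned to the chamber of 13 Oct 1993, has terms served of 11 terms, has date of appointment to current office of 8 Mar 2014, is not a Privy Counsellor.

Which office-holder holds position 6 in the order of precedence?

Varga

By the first rule: Adeyemi and Takahashi (both a Privy Counsellor); then Sato, Romero, Dimitriou, Varga and Chaudhari (each not a Privy Counsellor).
Adeyemi and Takahashi both have date of appointment to current office 23 Dec 2012, so the next rule applies.
Among Adeyemi and Takahashi, by terms served (higher first): Adeyemi (11 terms) before Takahashi (3 terms).
Sato, Romero, Dimitriou, Varga and Chaudhari all have date of appointment to current office 8 Mar 2014, so the next rule applies.
Among Sato, Romero, Dimitriou, Varga and Chaudhari, by terms served (higher first): Sato (11 terms) before Romero (8 terms) before Dimitriou (7 terms) before Varga (3 terms) before Chaudhari (1 term).
Order: Adeyemi, Takahashi, Sato, Romero, Dimitriou, Varga, Chaudhari.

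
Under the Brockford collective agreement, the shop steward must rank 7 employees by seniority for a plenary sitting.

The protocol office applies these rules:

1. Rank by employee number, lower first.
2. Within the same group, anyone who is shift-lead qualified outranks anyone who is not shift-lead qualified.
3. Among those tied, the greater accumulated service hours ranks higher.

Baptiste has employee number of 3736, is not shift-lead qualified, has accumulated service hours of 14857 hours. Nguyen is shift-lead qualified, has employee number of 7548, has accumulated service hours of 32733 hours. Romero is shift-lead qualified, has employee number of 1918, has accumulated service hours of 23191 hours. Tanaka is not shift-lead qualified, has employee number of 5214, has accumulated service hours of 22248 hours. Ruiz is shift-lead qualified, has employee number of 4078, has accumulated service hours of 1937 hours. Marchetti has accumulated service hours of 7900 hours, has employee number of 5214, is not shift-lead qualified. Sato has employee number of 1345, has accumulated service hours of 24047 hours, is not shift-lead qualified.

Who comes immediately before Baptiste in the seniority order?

Romero

By employee number (lower first): Sato (1345); then Romero (1918); then Baptiste (3736); then Ruiz (4078); then Tanaka and Marchetti (both 5214); then Nguyen (7548).
Tanaka and Marchetti are each not shift-lead qualified, so the next rule applies.
Among Tanaka and Marchetti, by accumulated service hours (higher first): Tanaka (22248 hours) before Marchetti (7900 hours).
Order: Sato, Romero, Baptiste, Ruiz, Tanaka, Marchetti, Nguyen.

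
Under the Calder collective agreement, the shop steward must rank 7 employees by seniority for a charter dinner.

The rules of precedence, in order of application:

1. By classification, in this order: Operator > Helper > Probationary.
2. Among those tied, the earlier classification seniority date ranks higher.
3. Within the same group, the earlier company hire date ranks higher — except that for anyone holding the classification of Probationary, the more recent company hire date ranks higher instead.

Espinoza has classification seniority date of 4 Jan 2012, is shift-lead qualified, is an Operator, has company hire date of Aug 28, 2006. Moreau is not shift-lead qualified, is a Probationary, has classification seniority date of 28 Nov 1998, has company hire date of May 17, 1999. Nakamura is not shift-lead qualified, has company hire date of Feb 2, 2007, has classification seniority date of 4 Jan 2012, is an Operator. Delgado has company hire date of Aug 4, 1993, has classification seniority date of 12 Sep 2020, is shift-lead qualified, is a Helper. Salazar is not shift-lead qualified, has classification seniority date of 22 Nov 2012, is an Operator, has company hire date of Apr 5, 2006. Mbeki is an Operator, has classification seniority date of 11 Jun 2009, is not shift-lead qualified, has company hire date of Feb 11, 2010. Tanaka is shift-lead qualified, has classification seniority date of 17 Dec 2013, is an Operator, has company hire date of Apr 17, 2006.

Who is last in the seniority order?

By classification: Mbeki, Espinoza, Nakamura, Salazar and Tanaka (Operator); then Delgado (Helper); then Moreau (Probationary).
Among Mbeki, Espinoza, Nakamura, Salazar and Tanaka, by classification seniority date (earlier first): Mbeki (11 Jun 2009) before Espinoza and Nakamura (4 Jan 2012) before Salazar (22 Nov 2012) before Tanaka (17 Dec 2013).
Among Espinoza and Nakamura, by company hire date (earlier first): Espinoza (Aug 28, 2006) before Nakamura (Feb 2, 2007).
Order: Mbeki, Espinoza, Nakamura, Salazar, Tanaka, Delgado, Moreau.

Moreau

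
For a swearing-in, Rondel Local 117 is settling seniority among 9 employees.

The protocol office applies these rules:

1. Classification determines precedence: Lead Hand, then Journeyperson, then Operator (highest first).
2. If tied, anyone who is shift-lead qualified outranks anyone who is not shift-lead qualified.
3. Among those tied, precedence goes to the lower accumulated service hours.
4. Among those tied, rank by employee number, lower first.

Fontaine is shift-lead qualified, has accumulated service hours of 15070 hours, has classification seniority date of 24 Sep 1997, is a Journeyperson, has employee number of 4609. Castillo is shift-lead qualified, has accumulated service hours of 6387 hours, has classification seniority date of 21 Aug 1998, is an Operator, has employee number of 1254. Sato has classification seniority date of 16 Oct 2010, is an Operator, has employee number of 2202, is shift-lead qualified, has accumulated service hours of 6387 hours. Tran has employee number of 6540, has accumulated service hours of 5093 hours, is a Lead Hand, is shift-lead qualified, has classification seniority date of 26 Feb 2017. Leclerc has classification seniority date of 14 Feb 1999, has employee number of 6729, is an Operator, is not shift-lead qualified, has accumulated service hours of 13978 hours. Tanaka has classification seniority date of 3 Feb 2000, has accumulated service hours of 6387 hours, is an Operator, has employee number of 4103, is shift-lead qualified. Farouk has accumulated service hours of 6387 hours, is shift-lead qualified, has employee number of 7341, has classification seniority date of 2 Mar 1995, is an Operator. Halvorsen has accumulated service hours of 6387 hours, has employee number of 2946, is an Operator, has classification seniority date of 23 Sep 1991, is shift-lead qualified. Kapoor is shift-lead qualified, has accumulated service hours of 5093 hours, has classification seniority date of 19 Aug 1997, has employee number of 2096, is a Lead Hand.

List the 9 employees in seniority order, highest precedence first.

Kapoor, Tran, Fontaine, Castillo, Sato, Halvorsen, Tanaka, Farouk, Leclerc

By classification: Kapoor and Tran (Lead Hand); then Fontaine (Journeyperson); then Castillo, Sato, Halvorsen, Tanaka, Farouk and Leclerc (Operator).
Kapoor and Tran are each shift-lead qualified, so the next rule applies.
Kapoor and Tran both have accumulated service hours 5093 hours, so the next rule applies.
Among Kapoor and Tran, by employee number (lower first): Kapoor (2096) before Tran (6540).
Among Castillo, Sato, Halvorsen, Tanaka, Farouk and Leclerc, shift-lead qualified before not shift-lead qualified: Castillo, Sato, Halvorsen, Tanaka and Farouk (shift-lead qualified) before Leclerc (not shift-lead qualified).
Castillo, Sato, Halvorsen, Tanaka and Farouk all have accumulated service hours 6387 hours, so the next rule applies.
Among Castillo, Sato, Halvorsen, Tanaka and Farouk, by employee number (lower first): Castillo (1254) before Sato (2202) before Halvorsen (2946) before Tanaka (4103) before Farouk (7341).
Full order: Kapoor, Tran, Fontaine, Castillo, Sato, Halvorsen, Tanaka, Farouk, Leclerc.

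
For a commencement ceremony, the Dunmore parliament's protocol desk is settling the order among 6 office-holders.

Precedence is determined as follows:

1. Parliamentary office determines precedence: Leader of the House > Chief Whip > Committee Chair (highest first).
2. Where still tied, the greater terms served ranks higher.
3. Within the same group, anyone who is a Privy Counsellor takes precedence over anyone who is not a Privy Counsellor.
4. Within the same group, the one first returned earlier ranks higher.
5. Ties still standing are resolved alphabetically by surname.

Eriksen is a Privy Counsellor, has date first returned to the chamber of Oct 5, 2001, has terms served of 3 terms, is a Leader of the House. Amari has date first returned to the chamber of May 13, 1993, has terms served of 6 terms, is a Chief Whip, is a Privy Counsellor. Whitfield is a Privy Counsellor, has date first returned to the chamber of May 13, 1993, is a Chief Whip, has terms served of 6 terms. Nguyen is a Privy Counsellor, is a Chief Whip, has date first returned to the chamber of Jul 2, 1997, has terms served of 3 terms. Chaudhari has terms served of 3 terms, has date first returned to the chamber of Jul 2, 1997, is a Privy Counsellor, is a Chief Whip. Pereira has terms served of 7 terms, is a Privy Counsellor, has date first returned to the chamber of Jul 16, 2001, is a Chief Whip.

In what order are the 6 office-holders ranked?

Eriksen, Pereira, Amari, Whitfield, Chaudhari, Nguyen

By parliamentary office: Eriksen (Leader of the House); then Pereira, Amari, Whitfield, Chaudhari and Nguyen (Chief Whip).
Among Pereira, Amari, Whitfield, Chaudhari and Nguyen, by terms served (higher first): Pereira (7 terms) before Amari and Whitfield (6 terms) before Chaudhari and Nguyen (3 terms).
Amari and Whitfield are each a Privy Counsellor, so the next rule applies.
Amari and Whitfield both have date first returned to the chamber May 13, 1993, so the next rule applies.
Among Amari and Whitfield, alphabetically by surname: Amari before Whitfield.
Chaudhari and Nguyen are each a Privy Counsellor, so the next rule applies.
Chaudhari and Nguyen both have date first returned to the chamber Jul 2, 1997, so the next rule applies.
Among Chaudhari and Nguyen, alphabetically by surname: Chaudhari before Nguyen.
Full order: Eriksen, Pereira, Amari, Whitfield, Chaudhari, Nguyen.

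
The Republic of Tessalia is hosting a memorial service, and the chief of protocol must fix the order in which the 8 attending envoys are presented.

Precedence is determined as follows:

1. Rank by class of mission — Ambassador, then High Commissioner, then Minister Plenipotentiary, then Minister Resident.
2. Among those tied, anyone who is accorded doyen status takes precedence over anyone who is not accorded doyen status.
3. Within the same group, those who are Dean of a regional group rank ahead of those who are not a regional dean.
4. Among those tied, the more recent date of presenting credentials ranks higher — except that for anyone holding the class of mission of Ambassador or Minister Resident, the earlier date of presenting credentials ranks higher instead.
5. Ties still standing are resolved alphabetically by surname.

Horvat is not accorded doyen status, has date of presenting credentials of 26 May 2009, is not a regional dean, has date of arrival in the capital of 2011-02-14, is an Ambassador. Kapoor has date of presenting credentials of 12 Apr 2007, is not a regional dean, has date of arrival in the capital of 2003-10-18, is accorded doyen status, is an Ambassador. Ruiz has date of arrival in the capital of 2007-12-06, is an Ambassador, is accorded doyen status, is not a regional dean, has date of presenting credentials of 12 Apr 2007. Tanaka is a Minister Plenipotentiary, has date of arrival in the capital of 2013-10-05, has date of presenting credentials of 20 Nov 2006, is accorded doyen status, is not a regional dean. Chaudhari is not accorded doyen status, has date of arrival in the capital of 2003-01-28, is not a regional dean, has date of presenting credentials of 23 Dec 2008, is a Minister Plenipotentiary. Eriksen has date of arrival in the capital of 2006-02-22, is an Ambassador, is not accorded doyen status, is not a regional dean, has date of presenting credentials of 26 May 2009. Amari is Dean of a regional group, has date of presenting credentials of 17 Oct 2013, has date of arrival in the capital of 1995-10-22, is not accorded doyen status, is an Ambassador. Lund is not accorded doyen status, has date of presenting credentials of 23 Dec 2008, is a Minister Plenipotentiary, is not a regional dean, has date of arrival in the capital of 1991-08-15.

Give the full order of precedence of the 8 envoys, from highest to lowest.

By class of mission: Kapoor, Ruiz, Amari, Eriksen and Horvat (Ambassador); then Tanaka, Chaudhari and Lund (Minister Plenipotentiary).
Among Kapoor, Ruiz, Amari, Eriksen and Horvat, accorded doyen status before not accorded doyen status: Kapoor and Ruiz (accorded doyen status) before Amari, Eriksen and Horvat (not accorded doyen status).
Kapoor and Ruiz are each not a regional dean, so the next rule applies.
Kapoor and Ruiz both have date of presenting credentials 12 Apr 2007, so the next rule applies.
Among Kapoor and Ruiz, alphabetically by surname: Kapoor before Ruiz.
Among Amari, Eriksen and Horvat, Dean of a regional group before not a regional dean: Amari (Dean of a regional group) before Eriksen and Horvat (not a regional dean).
Eriksen and Horvat both have date of presenting credentials 26 May 2009, so the next rule applies.
Among Eriksen and Horvat, alphabetically by surname: Eriksen before Horvat.
Among Tanaka, Chaudhari and Lund, accorded doyen status before not accorded doyen status: Tanaka (accorded doyen status) before Chaudhari and Lund (not accorded doyen status).
Chaudhari and Lund are each not a regional dean, so the next rule applies.
Chaudhari and Lund both have date of presenting credentials 23 Dec 2008, so the next rule applies.
Among Chaudhari and Lund, alphabetically by surname: Chaudhari before Lund.
Full order: Kapoor, Ruiz, Amari, Eriksen, Horvat, Tanaka, Chaudhari, Lund.

Kapoor, Ruiz, Amari, Eriksen, Horvat, Tanaka, Chaudhari, Lund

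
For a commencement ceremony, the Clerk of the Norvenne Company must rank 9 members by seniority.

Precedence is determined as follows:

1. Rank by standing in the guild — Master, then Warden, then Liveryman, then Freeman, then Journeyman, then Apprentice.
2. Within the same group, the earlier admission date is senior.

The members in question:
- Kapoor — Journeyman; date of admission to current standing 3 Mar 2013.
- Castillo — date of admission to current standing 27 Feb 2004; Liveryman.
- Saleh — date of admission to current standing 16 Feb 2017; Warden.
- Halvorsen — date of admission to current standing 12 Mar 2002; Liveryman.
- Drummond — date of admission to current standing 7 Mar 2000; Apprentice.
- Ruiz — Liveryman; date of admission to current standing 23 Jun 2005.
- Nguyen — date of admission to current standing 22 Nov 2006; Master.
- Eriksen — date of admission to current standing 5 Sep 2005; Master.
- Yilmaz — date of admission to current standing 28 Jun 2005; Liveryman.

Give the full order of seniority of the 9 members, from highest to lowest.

By standing in the guild: Eriksen and Nguyen (Master); then Saleh (Warden); then Halvorsen, Castillo, Ruiz and Yilmaz (Liveryman); then Kapoor (Journeyman); then Drummond (Apprentice).
Among Eriksen and Nguyen, by date of admission to current standing (earlier first): Eriksen (5 Sep 2005) before Nguyen (22 Nov 2006).
Among Halvorsen, Castillo, Ruiz and Yilmaz, by date of admission to current standing (earlier first): Halvorsen (12 Mar 2002) before Castillo (27 Feb 2004) before Ruiz (23 Jun 2005) before Yilmaz (28 Jun 2005).
Full order: Eriksen, Nguyen, Saleh, Halvorsen, Castillo, Ruiz, Yilmaz, Kapoor, Drummond.

Eriksen, Nguyen, Saleh, Halvorsen, Castillo, Ruiz, Yilmaz, Kapoor, Drummond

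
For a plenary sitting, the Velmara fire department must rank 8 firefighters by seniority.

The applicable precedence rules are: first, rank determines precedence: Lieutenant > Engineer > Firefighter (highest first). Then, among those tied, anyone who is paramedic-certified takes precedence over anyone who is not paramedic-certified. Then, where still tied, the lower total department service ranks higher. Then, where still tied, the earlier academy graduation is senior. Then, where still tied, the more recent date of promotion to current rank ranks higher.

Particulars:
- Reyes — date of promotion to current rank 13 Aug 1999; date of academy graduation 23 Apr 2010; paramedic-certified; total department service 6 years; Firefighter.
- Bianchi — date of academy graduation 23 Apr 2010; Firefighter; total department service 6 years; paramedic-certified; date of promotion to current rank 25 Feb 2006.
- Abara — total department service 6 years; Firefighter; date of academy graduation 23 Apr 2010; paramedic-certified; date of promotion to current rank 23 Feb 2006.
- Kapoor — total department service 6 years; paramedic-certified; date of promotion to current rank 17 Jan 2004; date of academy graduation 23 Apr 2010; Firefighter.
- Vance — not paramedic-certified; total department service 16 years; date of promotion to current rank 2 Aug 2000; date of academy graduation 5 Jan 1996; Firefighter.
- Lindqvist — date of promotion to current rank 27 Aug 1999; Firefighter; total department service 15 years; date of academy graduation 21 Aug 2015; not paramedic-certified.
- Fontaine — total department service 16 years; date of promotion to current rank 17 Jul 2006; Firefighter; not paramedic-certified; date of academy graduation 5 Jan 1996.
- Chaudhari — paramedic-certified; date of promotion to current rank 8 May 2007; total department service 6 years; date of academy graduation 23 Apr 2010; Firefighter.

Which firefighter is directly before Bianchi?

Chaudhari

By rank: Chaudhari, Bianchi, Abara, Kapoor, Reyes, Lindqvist, Fontaine and Vance (Firefighter).
Among Chaudhari, Bianchi, Abara, Kapoor, Reyes, Lindqvist, Fontaine and Vance, paramedic-certified before not paramedic-certified: Chaudhari, Bianchi, Abara, Kapoor and Reyes (paramedic-certified) before Lindqvist, Fontaine and Vance (not paramedic-certified).
Chaudhari, Bianchi, Abara, Kapoor and Reyes all have total department service 6 years, so the next rule applies.
Chaudhari, Bianchi, Abara, Kapoor and Reyes all have date of academy graduation 23 Apr 2010, so the next rule applies.
Among Chaudhari, Bianchi, Abara, Kapoor and Reyes, by date of promotion to current rank (later first): Chaudhari (8 May 2007) before Bianchi (25 Feb 2006) before Abara (23 Feb 2006) before Kapoor (17 Jan 2004) before Reyes (13 Aug 1999).
Among Lindqvist, Fontaine and Vance, by total department service (lower first): Lindqvist (15 years) before Fontaine and Vance (16 years).
Fontaine and Vance both have date of academy graduation 5 Jan 1996, so the next rule applies.
Among Fontaine and Vance, by date of promotion to current rank (later first): Fontaine (17 Jul 2006) before Vance (2 Aug 2000).
Order: Chaudhari, Bianchi, Abara, Kapoor, Reyes, Lindqvist, Fontaine, Vance.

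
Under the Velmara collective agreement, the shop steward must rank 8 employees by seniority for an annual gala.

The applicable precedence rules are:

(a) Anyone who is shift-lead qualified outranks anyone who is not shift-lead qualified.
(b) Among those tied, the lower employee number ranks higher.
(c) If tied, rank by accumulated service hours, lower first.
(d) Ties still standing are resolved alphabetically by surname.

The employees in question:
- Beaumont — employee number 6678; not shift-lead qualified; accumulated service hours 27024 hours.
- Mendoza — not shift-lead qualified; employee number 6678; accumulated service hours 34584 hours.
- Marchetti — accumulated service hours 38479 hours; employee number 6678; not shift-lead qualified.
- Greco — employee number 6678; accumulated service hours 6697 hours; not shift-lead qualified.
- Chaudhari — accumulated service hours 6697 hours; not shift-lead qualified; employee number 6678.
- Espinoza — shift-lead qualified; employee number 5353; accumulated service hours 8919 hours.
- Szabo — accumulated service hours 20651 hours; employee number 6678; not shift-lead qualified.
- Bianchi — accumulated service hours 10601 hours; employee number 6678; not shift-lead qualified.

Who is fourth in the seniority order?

Bianchi

By the first rule: Espinoza (shift-lead qualified); then Chaudhari, Greco, Bianchi, Szabo, Beaumont, Mendoza and Marchetti (each not shift-lead qualified).
Chaudhari, Greco, Bianchi, Szabo, Beaumont, Mendoza and Marchetti all have employee number 6678, so the next rule applies.
Among Chaudhari, Greco, Bianchi, Szabo, Beaumont, Mendoza and Marchetti, by accumulated service hours (lower first): Chaudhari and Greco (6697 hours) before Bianchi (10601 hours) before Szabo (20651 hours) before Beaumont (27024 hours) before Mendoza (34584 hours) before Marchetti (38479 hours).
Among Chaudhari and Greco, alphabetically by surname: Chaudhari before Greco.
Order: Espinoza, Chaudhari, Greco, Bianchi, Szabo, Beaumont, Mendoza, Marchetti.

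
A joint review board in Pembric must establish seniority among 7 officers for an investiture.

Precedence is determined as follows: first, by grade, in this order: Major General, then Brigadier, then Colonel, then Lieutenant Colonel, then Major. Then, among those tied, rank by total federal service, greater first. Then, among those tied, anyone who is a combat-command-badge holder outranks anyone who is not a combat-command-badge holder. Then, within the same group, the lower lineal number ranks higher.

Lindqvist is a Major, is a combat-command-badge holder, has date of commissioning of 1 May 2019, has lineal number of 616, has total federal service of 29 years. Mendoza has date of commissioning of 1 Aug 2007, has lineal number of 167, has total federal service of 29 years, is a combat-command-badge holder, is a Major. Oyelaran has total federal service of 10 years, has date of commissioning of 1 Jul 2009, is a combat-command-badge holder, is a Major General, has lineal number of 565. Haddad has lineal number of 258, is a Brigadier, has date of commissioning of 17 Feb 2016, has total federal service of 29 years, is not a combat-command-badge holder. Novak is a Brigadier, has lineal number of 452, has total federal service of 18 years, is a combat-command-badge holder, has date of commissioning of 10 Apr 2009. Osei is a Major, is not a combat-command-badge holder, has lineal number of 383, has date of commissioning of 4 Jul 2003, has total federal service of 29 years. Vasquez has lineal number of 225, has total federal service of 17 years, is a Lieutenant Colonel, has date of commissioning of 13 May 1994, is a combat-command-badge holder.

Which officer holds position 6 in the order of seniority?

By grade: Oyelaran (Major General); then Haddad and Novak (Brigadier); then Vasquez (Lieutenant Colonel); then Mendoza, Lindqvist and Osei (Major).
Among Haddad and Novak, by total federal service (higher first): Haddad (29 years) before Novak (18 years).
Mendoza, Lindqvist and Osei all have total federal service 29 years, so the next rule applies.
Among Mendoza, Lindqvist and Osei, a combat-command-badge holder before not a combat-command-badge holder: Mendoza and Lindqvist (a combat-command-badge holder) before Osei (not a combat-command-badge holder).
Among Mendoza and Lindqvist, by lineal number (lower first): Mendoza (167) before Lindqvist (616).
Order: Oyelaran, Haddad, Novak, Vasquez, Mendoza, Lindqvist, Osei.

Lindqvist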